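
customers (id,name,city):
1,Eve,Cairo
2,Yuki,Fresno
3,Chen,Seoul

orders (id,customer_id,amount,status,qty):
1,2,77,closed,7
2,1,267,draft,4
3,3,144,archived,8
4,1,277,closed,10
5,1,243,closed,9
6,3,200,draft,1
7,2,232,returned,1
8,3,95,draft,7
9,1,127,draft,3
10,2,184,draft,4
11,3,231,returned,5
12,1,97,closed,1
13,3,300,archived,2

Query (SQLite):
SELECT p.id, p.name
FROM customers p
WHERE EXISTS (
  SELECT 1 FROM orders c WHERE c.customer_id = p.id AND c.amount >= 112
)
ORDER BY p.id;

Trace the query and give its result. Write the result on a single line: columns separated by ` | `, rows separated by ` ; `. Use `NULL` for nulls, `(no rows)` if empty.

For each customers row, check whether any orders with matching customer_id has amount >= 112.
Keep rows where that is true.

1 | Eve ; 2 | Yuki ; 3 | Chen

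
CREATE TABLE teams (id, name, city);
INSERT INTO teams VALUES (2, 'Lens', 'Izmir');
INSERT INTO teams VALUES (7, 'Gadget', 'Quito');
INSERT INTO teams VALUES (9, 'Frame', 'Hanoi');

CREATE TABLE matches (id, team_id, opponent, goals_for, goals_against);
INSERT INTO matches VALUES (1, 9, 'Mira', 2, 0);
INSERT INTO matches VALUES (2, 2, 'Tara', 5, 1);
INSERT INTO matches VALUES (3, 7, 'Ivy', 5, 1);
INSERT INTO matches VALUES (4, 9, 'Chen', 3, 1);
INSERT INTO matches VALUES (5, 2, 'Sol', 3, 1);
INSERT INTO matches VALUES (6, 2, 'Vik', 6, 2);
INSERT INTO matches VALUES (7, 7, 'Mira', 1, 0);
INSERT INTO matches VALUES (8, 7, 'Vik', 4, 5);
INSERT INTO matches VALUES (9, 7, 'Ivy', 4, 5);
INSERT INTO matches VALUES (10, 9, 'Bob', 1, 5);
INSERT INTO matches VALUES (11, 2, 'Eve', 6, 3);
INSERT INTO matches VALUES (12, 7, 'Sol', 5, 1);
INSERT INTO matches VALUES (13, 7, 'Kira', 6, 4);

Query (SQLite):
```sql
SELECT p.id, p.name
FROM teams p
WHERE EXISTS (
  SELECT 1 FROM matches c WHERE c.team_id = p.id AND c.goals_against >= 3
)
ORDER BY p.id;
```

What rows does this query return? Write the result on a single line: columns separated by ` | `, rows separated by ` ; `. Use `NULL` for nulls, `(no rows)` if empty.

For each teams row, check whether any matches with matching team_id has goals_against >= 3.
Keep rows where that is true.

2 | Lens ; 7 | Gadget ; 9 | Frame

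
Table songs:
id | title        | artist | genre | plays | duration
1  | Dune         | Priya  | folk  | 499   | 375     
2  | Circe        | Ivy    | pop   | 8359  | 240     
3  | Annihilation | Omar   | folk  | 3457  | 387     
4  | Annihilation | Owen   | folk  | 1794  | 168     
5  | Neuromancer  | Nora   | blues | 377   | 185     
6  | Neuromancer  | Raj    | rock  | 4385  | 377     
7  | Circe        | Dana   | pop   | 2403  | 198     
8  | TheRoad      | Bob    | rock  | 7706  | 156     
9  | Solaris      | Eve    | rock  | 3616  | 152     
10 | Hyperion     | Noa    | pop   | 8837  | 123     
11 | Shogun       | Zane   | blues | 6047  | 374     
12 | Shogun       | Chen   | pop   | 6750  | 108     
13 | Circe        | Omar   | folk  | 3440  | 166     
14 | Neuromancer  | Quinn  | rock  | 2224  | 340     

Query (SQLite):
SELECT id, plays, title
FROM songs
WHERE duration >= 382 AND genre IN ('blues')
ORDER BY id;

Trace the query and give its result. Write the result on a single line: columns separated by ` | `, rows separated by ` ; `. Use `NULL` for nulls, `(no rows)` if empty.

(no rows)

duration >= 382: ids {3}
genre IN ('blues'): ids {5, 11}
Combine with AND.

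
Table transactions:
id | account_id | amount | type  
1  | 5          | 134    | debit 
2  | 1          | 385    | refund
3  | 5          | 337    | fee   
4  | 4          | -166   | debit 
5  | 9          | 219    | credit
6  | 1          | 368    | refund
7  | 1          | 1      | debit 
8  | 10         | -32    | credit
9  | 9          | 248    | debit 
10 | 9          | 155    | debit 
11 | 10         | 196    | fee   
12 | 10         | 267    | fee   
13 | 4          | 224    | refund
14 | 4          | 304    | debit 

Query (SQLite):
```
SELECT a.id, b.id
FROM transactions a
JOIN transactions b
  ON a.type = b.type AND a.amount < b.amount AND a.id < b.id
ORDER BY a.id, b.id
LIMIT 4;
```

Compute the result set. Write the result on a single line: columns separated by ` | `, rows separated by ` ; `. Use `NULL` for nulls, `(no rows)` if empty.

1 | 9 ; 1 | 10 ; 1 | 14 ; 4 | 7

Pairs (a,b) with same type, a.amount < b.amount, a.id < b.id.
type groups: credit:{5,8} debit:{1,4,7,9,10,14} fee:{3,11,12} refund:{2,6,13}
Ordered by (a.id, b.id); first 4.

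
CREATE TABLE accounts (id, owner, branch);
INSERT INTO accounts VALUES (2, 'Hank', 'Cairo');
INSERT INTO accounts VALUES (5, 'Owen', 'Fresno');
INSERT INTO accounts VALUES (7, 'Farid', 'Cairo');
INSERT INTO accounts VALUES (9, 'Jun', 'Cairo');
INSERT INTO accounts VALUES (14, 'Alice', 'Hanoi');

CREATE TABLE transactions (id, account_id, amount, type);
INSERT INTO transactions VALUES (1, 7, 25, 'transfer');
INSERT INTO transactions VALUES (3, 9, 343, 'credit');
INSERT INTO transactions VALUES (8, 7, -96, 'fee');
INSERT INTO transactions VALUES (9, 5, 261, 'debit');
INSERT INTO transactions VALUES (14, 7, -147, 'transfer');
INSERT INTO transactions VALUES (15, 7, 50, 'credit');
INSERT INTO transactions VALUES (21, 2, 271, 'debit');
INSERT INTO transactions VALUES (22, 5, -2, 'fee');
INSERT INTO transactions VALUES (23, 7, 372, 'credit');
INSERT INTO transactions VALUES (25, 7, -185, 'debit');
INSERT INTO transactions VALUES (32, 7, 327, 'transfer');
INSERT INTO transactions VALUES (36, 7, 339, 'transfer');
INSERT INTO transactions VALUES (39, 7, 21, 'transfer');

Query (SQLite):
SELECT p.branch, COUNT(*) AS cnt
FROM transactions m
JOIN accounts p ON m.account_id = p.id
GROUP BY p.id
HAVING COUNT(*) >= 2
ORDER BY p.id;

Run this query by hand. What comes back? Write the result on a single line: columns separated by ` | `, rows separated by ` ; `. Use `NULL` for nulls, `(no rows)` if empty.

Fresno | 2 ; Cairo | 9

Join each transactions row to its accounts via account_id.
Group joined rows by accounts.id; compute COUNT(*) per group.
HAVING: keep groups with count ≥ 2.
  2: ids {21} → COUNT(*)=1
  5: ids {9, 22} → COUNT(*)=2
  7: ids {1, 8, 14, 15, 23, 25, 32, 36, 39} → COUNT(*)=9
  9: ids {3} → COUNT(*)=1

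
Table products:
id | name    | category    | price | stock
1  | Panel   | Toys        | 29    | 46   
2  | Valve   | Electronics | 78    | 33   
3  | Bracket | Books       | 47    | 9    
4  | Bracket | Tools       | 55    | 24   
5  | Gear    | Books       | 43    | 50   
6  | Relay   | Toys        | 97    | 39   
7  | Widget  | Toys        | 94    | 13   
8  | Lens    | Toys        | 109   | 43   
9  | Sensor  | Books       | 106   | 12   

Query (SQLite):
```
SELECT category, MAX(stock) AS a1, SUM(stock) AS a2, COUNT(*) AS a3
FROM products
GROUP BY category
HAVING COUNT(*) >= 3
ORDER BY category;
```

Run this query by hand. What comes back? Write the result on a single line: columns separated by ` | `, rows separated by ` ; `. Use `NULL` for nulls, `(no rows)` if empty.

Books | 50 | 71 | 3 ; Toys | 46 | 141 | 4

Group products by category.
Per group compute: MAX(stock), SUM(stock), COUNT(*).
HAVING: drop groups with fewer than 3 rows.
  Books: ids {3, 5, 9} → MAX(stock)=50, SUM(stock)=71, COUNT(*)=3
  Electronics: ids {2} → MAX(stock)=33, SUM(stock)=33, COUNT(*)=1
  Tools: ids {4} → MAX(stock)=24, SUM(stock)=24, COUNT(*)=1
  Toys: ids {1, 6, 7, 8} → MAX(stock)=46, SUM(stock)=141, COUNT(*)=4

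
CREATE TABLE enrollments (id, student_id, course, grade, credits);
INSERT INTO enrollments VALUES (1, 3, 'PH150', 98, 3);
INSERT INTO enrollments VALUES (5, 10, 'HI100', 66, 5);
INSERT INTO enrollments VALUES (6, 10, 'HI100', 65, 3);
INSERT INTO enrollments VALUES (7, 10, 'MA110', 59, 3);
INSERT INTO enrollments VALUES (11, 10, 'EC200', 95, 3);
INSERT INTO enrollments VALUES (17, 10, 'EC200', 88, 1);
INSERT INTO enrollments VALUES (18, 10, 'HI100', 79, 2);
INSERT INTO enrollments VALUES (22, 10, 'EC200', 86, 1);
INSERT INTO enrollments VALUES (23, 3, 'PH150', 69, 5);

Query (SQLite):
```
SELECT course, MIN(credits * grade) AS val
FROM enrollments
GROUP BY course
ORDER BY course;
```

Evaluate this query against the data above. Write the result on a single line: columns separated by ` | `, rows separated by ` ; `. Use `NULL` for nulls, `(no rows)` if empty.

For each row compute credits * grade.
Group by course; take MIN of the expression per group.
  EC200: ids {11, 17, 22} → MIN(credits * grade)=86
  HI100: ids {5, 6, 18} → MIN(credits * grade)=158
  MA110: ids {7} → MIN(credits * grade)=177
  PH150: ids {1, 23} → MIN(credits * grade)=294

EC200 | 86 ; HI100 | 158 ; MA110 | 177 ; PH150 | 294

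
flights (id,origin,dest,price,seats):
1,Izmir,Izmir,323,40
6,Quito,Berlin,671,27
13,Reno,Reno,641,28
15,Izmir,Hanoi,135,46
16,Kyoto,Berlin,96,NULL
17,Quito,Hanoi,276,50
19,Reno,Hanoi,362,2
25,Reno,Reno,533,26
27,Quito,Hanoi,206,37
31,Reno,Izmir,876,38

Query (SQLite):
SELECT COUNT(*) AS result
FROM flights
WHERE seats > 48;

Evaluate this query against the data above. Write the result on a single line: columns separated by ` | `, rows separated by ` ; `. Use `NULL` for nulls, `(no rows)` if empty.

Rows where seats > 48 → seats values: [50].
COUNT(*) counts rows → 1.

1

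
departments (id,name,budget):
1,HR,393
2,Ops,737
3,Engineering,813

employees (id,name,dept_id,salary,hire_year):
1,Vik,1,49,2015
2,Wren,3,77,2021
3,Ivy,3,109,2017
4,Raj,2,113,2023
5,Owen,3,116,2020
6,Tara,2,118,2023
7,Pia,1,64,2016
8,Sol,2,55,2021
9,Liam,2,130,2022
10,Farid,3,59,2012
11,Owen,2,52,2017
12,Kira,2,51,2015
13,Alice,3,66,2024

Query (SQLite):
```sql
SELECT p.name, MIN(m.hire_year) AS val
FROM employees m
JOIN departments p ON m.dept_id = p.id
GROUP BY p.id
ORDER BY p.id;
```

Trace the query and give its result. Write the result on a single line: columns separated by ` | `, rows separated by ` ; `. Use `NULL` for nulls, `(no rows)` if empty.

Join each employees row to its departments via dept_id.
Group joined rows by departments.id; compute MIN(m.hire_year) per group.
  1: ids {1, 7} → MIN(m.hire_year)=2015
  2: ids {4, 6, 8, 9, 11, 12} → MIN(m.hire_year)=2015
  3: ids {2, 3, 5, 10, 13} → MIN(m.hire_year)=2012

HR | 2015 ; Ops | 2015 ; Engineering | 2012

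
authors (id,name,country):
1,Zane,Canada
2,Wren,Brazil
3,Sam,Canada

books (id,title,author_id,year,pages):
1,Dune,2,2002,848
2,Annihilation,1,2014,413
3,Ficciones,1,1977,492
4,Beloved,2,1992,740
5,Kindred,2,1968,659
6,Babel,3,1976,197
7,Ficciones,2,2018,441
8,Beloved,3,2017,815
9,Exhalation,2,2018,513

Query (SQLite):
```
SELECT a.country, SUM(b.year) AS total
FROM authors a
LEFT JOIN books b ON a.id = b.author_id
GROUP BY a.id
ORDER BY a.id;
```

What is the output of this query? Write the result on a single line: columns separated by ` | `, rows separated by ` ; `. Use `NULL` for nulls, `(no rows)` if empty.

Canada | 3991 ; Brazil | 9998 ; Canada | 3993

LEFT JOIN keeps every authors row; unmatched ones get NULL for books columns.
Group by authors.id and compute SUM(b.year). SUM over an all-NULL group is NULL.
  1: ids {2, 3} → SUM(b.year)=3991
  2: ids {1, 4, 5, 7, 9} → SUM(b.year)=9998
  3: ids {6, 8} → SUM(b.year)=3993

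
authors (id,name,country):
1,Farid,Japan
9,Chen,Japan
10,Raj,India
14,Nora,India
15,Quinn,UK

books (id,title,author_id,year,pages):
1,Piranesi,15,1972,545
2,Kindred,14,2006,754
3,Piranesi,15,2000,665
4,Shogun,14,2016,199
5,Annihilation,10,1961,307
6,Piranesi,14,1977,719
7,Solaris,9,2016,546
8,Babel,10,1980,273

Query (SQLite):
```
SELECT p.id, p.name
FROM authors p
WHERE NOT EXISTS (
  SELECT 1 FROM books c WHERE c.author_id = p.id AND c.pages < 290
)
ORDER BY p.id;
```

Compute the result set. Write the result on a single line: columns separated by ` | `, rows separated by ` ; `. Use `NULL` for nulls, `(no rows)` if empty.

For each authors row, check whether any books with matching author_id has pages < 290.
Keep rows where that is false.

1 | Farid ; 9 | Chen ; 15 | Quinn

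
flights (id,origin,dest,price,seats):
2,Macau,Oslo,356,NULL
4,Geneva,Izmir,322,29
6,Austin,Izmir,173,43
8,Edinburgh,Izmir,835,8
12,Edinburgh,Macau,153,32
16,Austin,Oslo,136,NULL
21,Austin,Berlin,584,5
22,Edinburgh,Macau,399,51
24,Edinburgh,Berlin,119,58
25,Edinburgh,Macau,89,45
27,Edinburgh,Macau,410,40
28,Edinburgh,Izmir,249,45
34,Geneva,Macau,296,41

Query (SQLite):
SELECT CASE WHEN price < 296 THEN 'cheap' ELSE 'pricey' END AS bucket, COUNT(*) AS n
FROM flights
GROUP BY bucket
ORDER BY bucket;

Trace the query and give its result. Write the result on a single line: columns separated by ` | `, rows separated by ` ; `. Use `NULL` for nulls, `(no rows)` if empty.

Bucket rows by price < 296 → 'cheap' else 'pricey'; count each bucket.

cheap | 6 ; pricey | 7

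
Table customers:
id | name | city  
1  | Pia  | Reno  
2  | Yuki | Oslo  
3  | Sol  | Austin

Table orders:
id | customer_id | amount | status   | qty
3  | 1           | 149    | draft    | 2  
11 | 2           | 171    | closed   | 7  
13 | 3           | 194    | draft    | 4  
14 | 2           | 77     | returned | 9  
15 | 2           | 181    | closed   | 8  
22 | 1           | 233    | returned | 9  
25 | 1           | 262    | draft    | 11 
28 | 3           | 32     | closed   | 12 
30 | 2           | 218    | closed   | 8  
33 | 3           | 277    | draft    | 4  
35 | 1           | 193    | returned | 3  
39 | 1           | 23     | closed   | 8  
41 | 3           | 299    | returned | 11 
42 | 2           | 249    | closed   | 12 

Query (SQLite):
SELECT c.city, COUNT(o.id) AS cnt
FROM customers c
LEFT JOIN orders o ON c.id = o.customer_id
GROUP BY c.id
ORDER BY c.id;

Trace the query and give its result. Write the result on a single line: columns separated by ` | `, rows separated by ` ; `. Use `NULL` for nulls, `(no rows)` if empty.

Reno | 5 ; Oslo | 5 ; Austin | 4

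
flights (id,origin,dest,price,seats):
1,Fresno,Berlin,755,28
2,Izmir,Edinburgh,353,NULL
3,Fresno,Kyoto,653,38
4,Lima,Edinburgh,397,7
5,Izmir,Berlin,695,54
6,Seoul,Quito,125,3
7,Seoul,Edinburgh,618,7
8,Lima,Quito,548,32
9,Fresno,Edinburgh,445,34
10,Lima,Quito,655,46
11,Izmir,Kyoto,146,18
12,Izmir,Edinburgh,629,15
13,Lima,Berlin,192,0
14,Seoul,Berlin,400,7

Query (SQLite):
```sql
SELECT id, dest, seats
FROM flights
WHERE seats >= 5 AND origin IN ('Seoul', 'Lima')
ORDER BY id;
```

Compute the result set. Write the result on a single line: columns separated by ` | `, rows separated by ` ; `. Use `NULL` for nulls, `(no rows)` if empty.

seats >= 5: ids {1, 3, 4, 5, 7, 8, 9, 10, 11, 12, 14}
origin IN ('Seoul', 'Lima'): ids {4, 6, 7, 8, 10, 13, 14}
Combine with AND.

4 | Edinburgh | 7 ; 7 | Edinburgh | 7 ; 8 | Quito | 32 ; 10 | Quito | 46 ; 14 | Berlin | 7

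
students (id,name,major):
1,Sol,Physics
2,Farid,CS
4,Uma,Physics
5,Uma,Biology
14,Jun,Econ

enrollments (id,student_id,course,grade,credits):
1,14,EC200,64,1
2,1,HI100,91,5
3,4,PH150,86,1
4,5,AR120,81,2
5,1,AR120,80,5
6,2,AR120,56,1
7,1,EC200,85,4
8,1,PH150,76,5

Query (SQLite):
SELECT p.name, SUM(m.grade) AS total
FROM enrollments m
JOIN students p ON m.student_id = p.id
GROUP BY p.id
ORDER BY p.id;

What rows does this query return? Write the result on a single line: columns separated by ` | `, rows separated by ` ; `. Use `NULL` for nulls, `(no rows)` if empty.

Join each enrollments row to its students via student_id.
Group joined rows by students.id; compute SUM(m.grade) per group.
  1: ids {2, 5, 7, 8} → SUM(m.grade)=332
  2: ids {6} → SUM(m.grade)=56
  4: ids {3} → SUM(m.grade)=86
  5: ids {4} → SUM(m.grade)=81
  14: ids {1} → SUM(m.grade)=64

Sol | 332 ; Farid | 56 ; Uma | 86 ; Uma | 81 ; Jun | 64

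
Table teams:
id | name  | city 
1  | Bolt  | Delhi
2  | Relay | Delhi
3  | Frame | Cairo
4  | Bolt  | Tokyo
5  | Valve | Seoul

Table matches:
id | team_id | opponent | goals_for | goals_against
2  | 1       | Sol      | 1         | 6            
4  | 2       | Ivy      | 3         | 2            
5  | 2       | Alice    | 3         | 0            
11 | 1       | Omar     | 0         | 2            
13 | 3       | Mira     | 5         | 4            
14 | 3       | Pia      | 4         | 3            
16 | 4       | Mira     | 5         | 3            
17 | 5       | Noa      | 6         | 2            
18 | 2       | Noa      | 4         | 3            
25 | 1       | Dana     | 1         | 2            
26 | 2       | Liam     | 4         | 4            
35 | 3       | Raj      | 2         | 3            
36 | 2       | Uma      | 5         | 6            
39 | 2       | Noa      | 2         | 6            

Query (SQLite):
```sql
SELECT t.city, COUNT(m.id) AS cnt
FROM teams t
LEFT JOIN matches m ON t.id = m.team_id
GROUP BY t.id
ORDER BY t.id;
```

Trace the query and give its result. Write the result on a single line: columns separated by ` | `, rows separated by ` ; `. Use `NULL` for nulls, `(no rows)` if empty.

LEFT JOIN keeps every teams row; unmatched ones get NULL for matches columns.
Group by teams.id and compute COUNT(m.id). COUNT(col) of an all-NULL group is 0.
  1: ids {2, 11, 25} → COUNT(m.id)=3
  2: ids {4, 5, 18, 26, 36, 39} → COUNT(m.id)=6
  3: ids {13, 14, 35} → COUNT(m.id)=3
  4: ids {16} → COUNT(m.id)=1
  5: ids {17} → COUNT(m.id)=1

Delhi | 3 ; Delhi | 6 ; Cairo | 3 ; Tokyo | 1 ; Seoul | 1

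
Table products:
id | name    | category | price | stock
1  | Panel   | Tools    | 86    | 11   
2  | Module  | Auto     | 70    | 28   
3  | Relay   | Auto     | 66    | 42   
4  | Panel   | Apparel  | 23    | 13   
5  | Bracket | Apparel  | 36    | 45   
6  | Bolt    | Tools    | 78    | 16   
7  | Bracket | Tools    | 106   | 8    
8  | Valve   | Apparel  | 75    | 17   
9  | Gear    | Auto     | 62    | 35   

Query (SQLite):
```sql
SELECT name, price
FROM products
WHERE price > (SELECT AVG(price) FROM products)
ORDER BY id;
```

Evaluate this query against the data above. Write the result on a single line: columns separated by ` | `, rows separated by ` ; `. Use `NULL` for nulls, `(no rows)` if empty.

Scalar subquery: AVG(price) over all products rows = 66.888889 (≈; comparison uses full precision).
Keep rows where price > that value.

Panel | 86 ; Module | 70 ; Bolt | 78 ; Bracket | 106 ; Valve | 75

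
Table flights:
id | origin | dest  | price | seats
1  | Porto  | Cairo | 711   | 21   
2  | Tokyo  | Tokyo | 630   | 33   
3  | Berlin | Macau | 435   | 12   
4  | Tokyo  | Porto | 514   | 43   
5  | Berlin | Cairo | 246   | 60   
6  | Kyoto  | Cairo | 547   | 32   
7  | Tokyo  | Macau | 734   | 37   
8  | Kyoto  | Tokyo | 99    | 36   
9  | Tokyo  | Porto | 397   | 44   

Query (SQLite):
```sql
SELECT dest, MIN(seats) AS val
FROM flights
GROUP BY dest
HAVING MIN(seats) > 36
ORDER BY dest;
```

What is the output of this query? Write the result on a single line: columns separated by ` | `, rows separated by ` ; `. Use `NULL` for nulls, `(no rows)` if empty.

Partition flights by dest; compute MIN(seats) within each group.
HAVING: keep groups where MIN(seats) > 36.
  Cairo: ids {1, 5, 6} → MIN(seats)=21
  Macau: ids {3, 7} → MIN(seats)=12
  Porto: ids {4, 9} → MIN(seats)=43
  Tokyo: ids {2, 8} → MIN(seats)=33

Porto | 43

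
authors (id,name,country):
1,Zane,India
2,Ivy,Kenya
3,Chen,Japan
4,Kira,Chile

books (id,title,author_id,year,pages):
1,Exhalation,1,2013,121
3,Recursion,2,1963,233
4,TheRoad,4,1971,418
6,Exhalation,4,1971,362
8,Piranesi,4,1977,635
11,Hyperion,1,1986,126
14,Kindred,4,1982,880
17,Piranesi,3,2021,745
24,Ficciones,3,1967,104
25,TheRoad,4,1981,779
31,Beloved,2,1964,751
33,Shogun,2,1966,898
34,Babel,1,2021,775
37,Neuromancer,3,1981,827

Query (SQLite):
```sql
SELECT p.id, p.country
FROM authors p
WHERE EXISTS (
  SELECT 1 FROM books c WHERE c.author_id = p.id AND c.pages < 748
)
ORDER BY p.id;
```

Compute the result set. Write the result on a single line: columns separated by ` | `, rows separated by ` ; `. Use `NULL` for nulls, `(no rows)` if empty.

For each authors row, check whether any books with matching author_id has pages < 748.
Keep rows where that is true.

1 | India ; 2 | Kenya ; 3 | Japan ; 4 | Chile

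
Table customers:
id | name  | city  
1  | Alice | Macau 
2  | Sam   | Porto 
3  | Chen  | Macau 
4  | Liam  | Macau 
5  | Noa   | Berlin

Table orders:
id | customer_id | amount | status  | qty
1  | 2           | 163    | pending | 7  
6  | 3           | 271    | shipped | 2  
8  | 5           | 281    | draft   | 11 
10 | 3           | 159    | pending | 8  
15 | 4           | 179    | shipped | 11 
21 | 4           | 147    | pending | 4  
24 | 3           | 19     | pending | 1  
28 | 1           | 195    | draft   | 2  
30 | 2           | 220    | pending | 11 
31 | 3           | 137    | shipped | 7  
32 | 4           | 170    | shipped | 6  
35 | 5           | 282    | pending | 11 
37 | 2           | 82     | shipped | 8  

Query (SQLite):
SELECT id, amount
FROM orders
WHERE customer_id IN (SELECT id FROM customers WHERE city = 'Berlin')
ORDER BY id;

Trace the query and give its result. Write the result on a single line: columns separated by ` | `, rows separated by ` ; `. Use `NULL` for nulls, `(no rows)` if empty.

8 | 281 ; 35 | 282

Inner query: customers.id where city = 'Berlin'.
Outer: keep orders rows whose customer_id is in that set.
Inner query → {5}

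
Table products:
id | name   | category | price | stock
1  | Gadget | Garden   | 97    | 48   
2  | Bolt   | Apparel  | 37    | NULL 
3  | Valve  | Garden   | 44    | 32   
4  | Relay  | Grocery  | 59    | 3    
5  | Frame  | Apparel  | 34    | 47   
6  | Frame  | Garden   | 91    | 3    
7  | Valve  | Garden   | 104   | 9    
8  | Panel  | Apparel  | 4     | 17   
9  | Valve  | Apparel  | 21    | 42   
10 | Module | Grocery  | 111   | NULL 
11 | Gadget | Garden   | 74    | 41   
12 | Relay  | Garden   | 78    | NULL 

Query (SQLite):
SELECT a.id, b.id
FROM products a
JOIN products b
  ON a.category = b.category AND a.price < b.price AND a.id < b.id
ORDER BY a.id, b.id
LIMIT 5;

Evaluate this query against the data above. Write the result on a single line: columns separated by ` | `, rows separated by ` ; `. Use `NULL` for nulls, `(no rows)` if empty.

1 | 7 ; 3 | 6 ; 3 | 7 ; 3 | 11 ; 3 | 12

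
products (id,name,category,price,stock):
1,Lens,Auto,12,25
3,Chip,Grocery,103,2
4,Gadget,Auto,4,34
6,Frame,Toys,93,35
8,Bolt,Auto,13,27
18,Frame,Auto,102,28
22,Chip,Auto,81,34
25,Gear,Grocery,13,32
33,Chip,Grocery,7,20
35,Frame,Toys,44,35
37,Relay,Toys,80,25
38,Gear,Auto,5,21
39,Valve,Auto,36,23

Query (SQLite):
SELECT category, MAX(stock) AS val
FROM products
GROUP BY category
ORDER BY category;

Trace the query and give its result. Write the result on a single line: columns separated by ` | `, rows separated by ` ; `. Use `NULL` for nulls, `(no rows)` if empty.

Partition products by category; compute MAX(stock) within each group.
  Auto: ids {1, 4, 8, 18, 22, 38, 39} → MAX(stock)=34
  Grocery: ids {3, 25, 33} → MAX(stock)=32
  Toys: ids {6, 35, 37} → MAX(stock)=35

Auto | 34 ; Grocery | 32 ; Toys | 35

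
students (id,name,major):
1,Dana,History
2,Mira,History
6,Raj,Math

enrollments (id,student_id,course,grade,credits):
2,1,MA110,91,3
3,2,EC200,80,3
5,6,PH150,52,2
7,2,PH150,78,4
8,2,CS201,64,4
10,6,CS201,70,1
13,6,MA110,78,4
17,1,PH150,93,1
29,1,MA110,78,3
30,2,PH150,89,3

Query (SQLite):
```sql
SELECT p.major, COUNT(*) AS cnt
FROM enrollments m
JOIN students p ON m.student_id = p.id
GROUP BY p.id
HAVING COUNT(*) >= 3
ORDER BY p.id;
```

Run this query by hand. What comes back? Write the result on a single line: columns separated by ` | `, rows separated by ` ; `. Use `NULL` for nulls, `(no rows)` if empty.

History | 3 ; History | 4 ; Math | 3

Join each enrollments row to its students via student_id.
Group joined rows by students.id; compute COUNT(*) per group.
HAVING: keep groups with count ≥ 3.
  1: ids {2, 17, 29} → COUNT(*)=3
  2: ids {3, 7, 8, 30} → COUNT(*)=4
  6: ids {5, 10, 13} → COUNT(*)=3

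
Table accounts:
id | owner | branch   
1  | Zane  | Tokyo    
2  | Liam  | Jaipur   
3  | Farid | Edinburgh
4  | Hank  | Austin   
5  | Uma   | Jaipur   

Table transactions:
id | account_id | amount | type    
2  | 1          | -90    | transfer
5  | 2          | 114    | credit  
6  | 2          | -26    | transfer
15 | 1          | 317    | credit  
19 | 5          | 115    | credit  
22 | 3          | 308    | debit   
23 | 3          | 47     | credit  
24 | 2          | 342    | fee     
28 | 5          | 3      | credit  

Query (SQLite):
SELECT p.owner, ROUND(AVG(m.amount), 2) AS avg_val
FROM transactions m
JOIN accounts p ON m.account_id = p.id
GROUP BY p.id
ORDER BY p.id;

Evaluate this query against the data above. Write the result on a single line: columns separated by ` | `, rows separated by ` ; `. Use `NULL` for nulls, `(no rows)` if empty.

Zane | 113.5 ; Liam | 143.33 ; Farid | 177.5 ; Uma | 59

Join each transactions row to its accounts via account_id.
Group joined rows by accounts.id; compute ROUND(AVG(m.amount), 2) per group.
  1: ids {2, 15} → ROUND(AVG(m.amount), 2)=113.5
  2: ids {5, 6, 24} → ROUND(AVG(m.amount), 2)=143.33
  3: ids {22, 23} → ROUND(AVG(m.amount), 2)=177.5
  5: ids {19, 28} → ROUND(AVG(m.amount), 2)=59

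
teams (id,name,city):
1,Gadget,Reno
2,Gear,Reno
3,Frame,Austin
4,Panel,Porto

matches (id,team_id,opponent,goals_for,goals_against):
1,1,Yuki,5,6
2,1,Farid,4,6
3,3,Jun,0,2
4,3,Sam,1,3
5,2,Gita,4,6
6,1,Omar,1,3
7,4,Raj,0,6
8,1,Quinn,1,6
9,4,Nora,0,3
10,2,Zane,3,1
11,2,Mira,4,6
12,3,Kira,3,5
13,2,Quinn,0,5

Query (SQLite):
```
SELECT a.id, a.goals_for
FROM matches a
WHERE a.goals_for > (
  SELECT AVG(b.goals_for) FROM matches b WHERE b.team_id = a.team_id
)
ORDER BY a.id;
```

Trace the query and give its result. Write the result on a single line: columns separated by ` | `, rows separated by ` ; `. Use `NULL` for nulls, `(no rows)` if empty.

For each matches row a, compute AVG(goals_for) over rows sharing a.team_id.
Keep row a if a.goals_for > that per-group AVG.
  team_id=1: AVG(goals_for) = 2.75
  team_id=2: AVG(goals_for) = 2.75
  team_id=3: AVG(goals_for) = 1.333333
  team_id=4: AVG(goals_for) = 0.0

1 | 5 ; 2 | 4 ; 5 | 4 ; 10 | 3 ; 11 | 4 ; 12 | 3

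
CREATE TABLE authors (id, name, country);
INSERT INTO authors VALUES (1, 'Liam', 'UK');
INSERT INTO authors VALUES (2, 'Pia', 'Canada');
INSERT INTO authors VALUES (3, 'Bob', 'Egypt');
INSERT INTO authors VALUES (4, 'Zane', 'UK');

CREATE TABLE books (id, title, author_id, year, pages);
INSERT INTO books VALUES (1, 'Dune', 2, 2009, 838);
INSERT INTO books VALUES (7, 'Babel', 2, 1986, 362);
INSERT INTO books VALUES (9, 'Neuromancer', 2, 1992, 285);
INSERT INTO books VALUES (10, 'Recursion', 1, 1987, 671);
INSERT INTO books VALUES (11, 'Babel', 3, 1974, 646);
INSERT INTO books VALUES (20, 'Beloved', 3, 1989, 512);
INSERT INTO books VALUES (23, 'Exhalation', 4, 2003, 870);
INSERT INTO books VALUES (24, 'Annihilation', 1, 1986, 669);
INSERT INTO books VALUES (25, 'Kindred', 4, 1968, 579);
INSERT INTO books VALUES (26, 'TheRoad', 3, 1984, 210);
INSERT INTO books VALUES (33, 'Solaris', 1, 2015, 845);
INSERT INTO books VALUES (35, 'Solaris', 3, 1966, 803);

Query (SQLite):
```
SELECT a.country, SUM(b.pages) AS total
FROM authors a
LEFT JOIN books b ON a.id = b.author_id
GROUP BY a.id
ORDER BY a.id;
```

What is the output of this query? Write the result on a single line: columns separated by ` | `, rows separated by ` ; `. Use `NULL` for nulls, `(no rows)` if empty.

LEFT JOIN keeps every authors row; unmatched ones get NULL for books columns.
Group by authors.id and compute SUM(b.pages). SUM over an all-NULL group is NULL.
  1: ids {10, 24, 33} → SUM(b.pages)=2185
  2: ids {1, 7, 9} → SUM(b.pages)=1485
  3: ids {11, 20, 26, 35} → SUM(b.pages)=2171
  4: ids {23, 25} → SUM(b.pages)=1449

UK | 2185 ; Canada | 1485 ; Egypt | 2171 ; UK | 1449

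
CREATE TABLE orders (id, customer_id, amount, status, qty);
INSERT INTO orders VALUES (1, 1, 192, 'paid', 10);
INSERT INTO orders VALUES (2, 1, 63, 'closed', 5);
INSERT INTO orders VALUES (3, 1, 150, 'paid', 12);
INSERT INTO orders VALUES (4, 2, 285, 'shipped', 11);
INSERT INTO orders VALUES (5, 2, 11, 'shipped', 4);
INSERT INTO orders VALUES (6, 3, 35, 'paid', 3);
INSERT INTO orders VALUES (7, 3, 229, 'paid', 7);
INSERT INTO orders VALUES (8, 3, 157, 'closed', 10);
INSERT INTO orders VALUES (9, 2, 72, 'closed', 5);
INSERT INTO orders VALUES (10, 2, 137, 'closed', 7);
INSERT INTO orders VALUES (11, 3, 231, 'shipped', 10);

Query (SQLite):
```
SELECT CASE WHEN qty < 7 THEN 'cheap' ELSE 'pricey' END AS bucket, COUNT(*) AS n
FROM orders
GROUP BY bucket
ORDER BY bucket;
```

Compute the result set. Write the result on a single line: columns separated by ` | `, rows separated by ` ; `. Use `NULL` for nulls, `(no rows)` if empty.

cheap | 4 ; pricey | 7

Bucket rows by qty < 7 → 'cheap' else 'pricey'; count each bucket.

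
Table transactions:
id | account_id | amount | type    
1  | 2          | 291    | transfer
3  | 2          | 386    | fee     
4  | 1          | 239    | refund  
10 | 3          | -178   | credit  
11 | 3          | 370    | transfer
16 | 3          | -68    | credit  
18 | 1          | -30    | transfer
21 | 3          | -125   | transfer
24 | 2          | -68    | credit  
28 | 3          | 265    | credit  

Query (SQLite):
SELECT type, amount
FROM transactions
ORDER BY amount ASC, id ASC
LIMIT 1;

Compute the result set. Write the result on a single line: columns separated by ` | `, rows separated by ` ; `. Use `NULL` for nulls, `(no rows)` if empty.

Sort by amount asc, tiebreak id asc: (-178, id=10), (-125, id=21), (-68, id=16), (-68, id=24) …. Take first 1.

credit | -178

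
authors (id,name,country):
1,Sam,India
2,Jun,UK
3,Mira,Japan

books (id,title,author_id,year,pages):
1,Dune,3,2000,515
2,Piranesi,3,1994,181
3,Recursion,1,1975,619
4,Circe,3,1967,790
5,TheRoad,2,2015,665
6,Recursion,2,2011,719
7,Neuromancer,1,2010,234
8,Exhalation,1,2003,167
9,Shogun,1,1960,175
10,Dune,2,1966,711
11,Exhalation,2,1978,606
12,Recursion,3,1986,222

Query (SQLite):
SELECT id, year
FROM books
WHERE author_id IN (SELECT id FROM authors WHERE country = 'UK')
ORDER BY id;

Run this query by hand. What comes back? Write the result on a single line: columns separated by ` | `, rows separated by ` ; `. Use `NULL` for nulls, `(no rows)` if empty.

Inner query: authors.id where country = 'UK'.
Outer: keep books rows whose author_id is in that set.
Inner query → {2}

5 | 2015 ; 6 | 2011 ; 10 | 1966 ; 11 | 1978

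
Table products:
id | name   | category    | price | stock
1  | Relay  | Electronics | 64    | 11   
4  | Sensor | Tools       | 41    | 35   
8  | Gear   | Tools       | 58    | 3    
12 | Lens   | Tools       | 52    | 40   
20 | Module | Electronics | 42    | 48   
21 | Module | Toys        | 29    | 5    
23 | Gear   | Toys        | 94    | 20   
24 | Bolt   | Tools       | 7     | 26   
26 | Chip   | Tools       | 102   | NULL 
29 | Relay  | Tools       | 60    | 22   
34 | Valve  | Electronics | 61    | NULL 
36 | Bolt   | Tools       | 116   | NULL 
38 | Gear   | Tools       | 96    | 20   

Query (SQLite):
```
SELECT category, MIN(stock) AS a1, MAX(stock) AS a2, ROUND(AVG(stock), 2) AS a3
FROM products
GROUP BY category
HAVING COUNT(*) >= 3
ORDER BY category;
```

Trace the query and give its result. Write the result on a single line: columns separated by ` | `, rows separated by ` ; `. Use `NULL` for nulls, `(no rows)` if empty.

Group products by category.
Per group compute: MIN(stock), MAX(stock), ROUND(AVG(stock), 2).
HAVING: drop groups with fewer than 3 rows.
  Electronics: ids {1, 20, 34} → MIN(stock)=11, MAX(stock)=48, ROUND(AVG(stock), 2)=29.5
  Tools: ids {4, 8, 12, 24, 26, 29, 36, 38} → MIN(stock)=3, MAX(stock)=40, ROUND(AVG(stock), 2)=24.33
  Toys: ids {21, 23} → MIN(stock)=5, MAX(stock)=20, ROUND(AVG(stock), 2)=12.5

Electronics | 11 | 48 | 29.5 ; Tools | 3 | 40 | 24.33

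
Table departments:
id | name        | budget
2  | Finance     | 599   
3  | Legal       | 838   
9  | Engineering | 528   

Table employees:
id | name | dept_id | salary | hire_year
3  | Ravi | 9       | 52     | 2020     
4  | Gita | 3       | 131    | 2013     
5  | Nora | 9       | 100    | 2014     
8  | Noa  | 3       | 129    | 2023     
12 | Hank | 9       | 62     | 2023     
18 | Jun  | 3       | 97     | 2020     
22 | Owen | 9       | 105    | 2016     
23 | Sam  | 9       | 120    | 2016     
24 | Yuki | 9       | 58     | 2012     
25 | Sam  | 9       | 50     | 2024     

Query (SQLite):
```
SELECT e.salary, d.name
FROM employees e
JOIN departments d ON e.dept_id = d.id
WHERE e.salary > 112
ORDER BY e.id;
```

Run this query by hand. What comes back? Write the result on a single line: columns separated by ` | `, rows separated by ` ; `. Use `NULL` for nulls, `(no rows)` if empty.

Each employees row matches the departments row where dept_id = departments.id.
Then keep rows with e.salary > 112.

131 | Legal ; 129 | Legal ; 120 | Engineering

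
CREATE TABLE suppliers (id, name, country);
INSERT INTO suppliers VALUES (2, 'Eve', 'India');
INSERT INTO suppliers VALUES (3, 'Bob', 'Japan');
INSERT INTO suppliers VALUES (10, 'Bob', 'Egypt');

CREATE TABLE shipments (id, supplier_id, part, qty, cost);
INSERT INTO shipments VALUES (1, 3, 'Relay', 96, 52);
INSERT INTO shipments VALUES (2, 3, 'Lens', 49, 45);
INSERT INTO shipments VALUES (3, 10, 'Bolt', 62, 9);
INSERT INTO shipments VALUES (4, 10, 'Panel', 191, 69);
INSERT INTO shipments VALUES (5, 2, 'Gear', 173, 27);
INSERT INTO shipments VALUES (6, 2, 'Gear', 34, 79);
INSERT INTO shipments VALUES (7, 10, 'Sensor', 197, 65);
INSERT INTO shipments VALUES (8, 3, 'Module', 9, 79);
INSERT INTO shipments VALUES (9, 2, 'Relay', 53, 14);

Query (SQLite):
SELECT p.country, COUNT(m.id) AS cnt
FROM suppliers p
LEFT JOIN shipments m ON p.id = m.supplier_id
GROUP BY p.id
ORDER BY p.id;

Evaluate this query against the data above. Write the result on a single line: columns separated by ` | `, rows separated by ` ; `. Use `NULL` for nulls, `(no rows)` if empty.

India | 3 ; Japan | 3 ; Egypt | 3

LEFT JOIN keeps every suppliers row; unmatched ones get NULL for shipments columns.
Group by suppliers.id and compute COUNT(m.id). COUNT(col) of an all-NULL group is 0.
  2: ids {5, 6, 9} → COUNT(m.id)=3
  3: ids {1, 2, 8} → COUNT(m.id)=3
  10: ids {3, 4, 7} → COUNT(m.id)=3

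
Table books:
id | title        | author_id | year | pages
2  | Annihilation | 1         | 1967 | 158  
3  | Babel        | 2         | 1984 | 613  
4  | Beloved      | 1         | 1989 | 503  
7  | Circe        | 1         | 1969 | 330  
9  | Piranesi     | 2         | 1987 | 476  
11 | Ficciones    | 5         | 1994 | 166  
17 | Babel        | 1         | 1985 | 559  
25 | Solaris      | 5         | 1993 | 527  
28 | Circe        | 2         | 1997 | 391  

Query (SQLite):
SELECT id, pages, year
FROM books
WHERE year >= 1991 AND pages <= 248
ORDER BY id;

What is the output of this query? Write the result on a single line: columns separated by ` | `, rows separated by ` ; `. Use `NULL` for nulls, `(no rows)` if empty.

11 | 166 | 1994

year >= 1991: ids {11, 25, 28}
pages <= 248: ids {2, 11}
Combine with AND.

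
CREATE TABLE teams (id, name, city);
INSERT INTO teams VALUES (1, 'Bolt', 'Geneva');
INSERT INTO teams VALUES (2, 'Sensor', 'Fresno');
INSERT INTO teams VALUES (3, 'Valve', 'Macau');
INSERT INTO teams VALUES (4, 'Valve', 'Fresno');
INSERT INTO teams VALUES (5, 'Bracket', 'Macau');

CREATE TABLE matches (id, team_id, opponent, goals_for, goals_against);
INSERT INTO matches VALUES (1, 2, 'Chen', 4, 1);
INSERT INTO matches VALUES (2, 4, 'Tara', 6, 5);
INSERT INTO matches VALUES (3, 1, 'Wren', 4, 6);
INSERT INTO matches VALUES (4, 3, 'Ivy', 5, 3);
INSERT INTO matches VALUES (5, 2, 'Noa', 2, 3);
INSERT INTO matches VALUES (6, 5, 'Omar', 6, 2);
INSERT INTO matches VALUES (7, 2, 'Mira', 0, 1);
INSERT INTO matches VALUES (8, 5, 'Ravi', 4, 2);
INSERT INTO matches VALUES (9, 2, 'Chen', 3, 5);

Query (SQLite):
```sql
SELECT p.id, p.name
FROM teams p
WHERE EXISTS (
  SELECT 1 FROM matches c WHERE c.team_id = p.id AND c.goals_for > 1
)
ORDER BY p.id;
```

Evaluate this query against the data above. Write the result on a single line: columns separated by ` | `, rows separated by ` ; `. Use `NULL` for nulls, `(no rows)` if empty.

1 | Bolt ; 2 | Sensor ; 3 | Valve ; 4 | Valve ; 5 | Bracket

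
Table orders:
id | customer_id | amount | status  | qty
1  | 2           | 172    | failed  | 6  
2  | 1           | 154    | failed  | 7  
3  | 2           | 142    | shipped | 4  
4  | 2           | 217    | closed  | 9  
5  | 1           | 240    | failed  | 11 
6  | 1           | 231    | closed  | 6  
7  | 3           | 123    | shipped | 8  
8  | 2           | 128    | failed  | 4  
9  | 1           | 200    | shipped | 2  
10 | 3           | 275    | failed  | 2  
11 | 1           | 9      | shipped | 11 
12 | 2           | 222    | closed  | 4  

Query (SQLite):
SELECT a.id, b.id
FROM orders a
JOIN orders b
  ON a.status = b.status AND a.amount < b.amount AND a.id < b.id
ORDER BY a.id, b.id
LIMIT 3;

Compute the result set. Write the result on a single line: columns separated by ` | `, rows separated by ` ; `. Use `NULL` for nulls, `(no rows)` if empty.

Pairs (a,b) with same status, a.amount < b.amount, a.id < b.id.
status groups: closed:{4,6,12} failed:{1,2,5,8,10} shipped:{3,7,9,11}
Ordered by (a.id, b.id); first 3.

1 | 5 ; 1 | 10 ; 2 | 5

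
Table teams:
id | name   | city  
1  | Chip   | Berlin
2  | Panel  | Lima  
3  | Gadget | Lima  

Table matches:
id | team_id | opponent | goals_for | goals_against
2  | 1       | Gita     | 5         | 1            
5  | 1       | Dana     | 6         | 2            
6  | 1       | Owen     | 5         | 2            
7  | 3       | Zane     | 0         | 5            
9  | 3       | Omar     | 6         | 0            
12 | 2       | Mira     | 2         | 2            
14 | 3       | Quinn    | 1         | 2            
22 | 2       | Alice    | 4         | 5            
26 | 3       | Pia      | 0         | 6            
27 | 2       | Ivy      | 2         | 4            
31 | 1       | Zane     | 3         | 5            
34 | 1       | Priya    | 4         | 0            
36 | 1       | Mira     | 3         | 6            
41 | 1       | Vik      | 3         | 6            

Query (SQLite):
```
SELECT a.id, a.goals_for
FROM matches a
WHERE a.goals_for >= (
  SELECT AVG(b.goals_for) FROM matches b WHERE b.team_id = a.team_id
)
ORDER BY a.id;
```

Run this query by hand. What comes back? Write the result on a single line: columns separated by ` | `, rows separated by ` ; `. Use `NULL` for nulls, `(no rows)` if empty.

2 | 5 ; 5 | 6 ; 6 | 5 ; 9 | 6 ; 22 | 4

For each matches row a, compute AVG(goals_for) over rows sharing a.team_id.
Keep row a if a.goals_for >= that per-group AVG.
  team_id=1: AVG(goals_for) = 4.142857
  team_id=2: AVG(goals_for) = 2.666667
  team_id=3: AVG(goals_for) = 1.75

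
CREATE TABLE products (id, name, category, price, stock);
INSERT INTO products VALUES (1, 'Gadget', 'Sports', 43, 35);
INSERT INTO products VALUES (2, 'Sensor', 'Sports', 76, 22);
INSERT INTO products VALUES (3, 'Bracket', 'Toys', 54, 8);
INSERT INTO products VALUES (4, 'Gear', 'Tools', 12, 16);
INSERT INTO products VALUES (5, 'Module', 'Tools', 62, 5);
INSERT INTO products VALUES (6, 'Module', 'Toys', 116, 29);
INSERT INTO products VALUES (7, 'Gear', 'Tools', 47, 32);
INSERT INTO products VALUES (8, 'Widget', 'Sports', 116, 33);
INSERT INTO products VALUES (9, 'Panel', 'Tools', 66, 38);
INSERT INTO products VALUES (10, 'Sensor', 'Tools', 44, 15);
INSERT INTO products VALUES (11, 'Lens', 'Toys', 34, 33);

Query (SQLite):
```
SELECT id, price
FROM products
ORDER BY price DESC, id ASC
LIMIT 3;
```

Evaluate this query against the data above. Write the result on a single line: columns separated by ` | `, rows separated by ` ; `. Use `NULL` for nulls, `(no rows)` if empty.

Sort by price desc, tiebreak id asc: (116, id=6), (116, id=8), (76, id=2), (66, id=9), (62, id=5), (54, id=3) …. Take first 3.

6 | 116 ; 8 | 116 ; 2 | 76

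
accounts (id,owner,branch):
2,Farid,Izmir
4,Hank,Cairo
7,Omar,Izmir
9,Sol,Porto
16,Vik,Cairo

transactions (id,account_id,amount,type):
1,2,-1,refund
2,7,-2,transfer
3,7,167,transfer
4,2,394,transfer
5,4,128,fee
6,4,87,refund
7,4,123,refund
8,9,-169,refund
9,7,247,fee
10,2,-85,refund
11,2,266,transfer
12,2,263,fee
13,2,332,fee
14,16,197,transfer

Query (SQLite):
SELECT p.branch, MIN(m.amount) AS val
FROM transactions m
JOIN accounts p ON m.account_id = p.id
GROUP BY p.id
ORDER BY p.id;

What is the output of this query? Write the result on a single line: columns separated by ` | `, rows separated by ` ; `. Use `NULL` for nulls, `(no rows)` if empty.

Join each transactions row to its accounts via account_id.
Group joined rows by accounts.id; compute MIN(m.amount) per group.
  2: ids {1, 4, 10, 11, 12, 13} → MIN(m.amount)=-85
  4: ids {5, 6, 7} → MIN(m.amount)=87
  7: ids {2, 3, 9} → MIN(m.amount)=-2
  9: ids {8} → MIN(m.amount)=-169
  16: ids {14} → MIN(m.amount)=197

Izmir | -85 ; Cairo | 87 ; Izmir | -2 ; Porto | -169 ; Cairo | 197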